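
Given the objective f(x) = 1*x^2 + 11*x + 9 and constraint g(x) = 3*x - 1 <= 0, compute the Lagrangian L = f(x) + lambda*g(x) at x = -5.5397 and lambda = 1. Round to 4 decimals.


Step 1: Evaluate f(x).
f(-5.5397) = 1*(-5.5397)^2 + 11*(-5.5397) + 9 = -21.2484
Step 2: Evaluate g(x).
g(-5.5397) = 3*-5.5397 - 1 = -17.6191
Step 3: Compute Lagrangian.
L = -21.2484 + 1*-17.6191 = -38.8675


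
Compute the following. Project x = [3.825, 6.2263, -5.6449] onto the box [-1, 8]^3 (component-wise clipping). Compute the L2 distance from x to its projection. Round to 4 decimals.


Project each component onto [-1, 8].
clip(3.825) = 3.825, clip(6.2263) = 6.2263, clip(-5.6449) = -1.0
Projection = [3.825, 6.2263, -1.0]
Squared diffs: [0.0, 0.0, 21.5751]
Distance = sqrt(21.5751) = 4.6449


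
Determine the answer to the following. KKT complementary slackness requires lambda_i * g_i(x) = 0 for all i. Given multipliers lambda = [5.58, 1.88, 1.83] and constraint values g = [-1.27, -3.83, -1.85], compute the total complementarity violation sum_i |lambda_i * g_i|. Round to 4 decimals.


KKT complementary slackness check:
lambda_1 * g_1 = 5.58 * -1.27 = -7.0866
lambda_2 * g_2 = 1.88 * -3.83 = -7.2004
lambda_3 * g_3 = 1.83 * -1.85 = -3.3855
Total violation = 7.0866 + 7.2004 + 3.3855 = 17.6725


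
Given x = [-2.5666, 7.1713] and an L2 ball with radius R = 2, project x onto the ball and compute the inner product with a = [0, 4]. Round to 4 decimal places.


Step 1: Compute ||x|| (intermediates to 6 decimals).
||x|| = sqrt((-2.5666)^2 + 7.1713^2) = 7.616756
Step 2: Project.
Since ||x|| > R, scale = R/||x|| = 2/7.616756 = 0.262579, proj(x) = scale * x
proj(x) = [-0.673935, 1.883033]
Step 3: Dot product.
a^T * proj(x) = 0*(-0.673935) + 4*1.883033 = 7.5321


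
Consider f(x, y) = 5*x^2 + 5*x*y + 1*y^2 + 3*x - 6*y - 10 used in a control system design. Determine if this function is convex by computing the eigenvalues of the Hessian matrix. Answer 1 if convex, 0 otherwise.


The Hessian of f(x,y) = 5*x^2 + 5*x*y + 1*y^2 + 3*x - 6*y - 10 is:
H = [[10, 5], [5, 2]]
Trace = 10 + 2 = 12
Determinant = 10*2 - (5)^2 = -5
Discriminant = (12)^2 - 4*-5 = 164.0
Eigenvalues: lambda_1 = -0.4031, lambda_2 = 12.4031
The function is not convex.

0


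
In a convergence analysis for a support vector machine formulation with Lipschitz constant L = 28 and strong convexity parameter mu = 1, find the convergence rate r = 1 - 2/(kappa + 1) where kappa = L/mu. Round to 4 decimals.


Step 1: Compute the condition number.
kappa = L/mu = 28/1 = 28.0
Step 2: Compute the convergence rate.
r = 1 - 2/(kappa + 1) = 1 - 2*mu/(L + mu) = (L - mu)/(L + mu) = 27/29 = 0.931


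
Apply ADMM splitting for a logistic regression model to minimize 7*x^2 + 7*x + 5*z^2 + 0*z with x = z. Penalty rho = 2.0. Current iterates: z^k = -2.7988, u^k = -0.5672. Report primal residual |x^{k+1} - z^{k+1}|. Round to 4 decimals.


ADMM iteration with rho = 2.0, z^k = -2.7988, u^k = -0.5672
Step 1: x-update.
Minimize 7*x^2 + 7*x + (2.0/2)*(x + 2.7988 - 0.5672)^2
FOC: (2*7 + 2.0)*x = -7 + 2.0*(-2.7988 + 0.5672)
x^{k+1} = -0.7165
Step 2: z-update.
Minimize 5*z^2 + 0*z + (2.0/2)*(-0.7165 - z - 0.5672)^2
FOC: (2*5 + 2.0)*z = 0 + 2.0*(-0.7165 - 0.5672)
z^{k+1} = -0.2139
Step 3: u-update.
u^{k+1} = -0.5672 - 0.7165 + 0.2139 = -1.0697
Step 4: Primal residual = |-0.7165 + 0.2139| = 0.5025


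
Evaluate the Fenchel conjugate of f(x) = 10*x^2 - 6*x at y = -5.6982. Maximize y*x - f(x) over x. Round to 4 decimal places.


f*(y) = sup_x {y*x - a*x^2 - b*x} = sup_x {(y-b)*x - a*x^2}
FOC: (y - b) - 2a*x = 0 => x* = (y - b)/(2a)
x* = (-5.6982 + 6)/(2*10) = 0.0151
f*(-5.6982) = (y-b)^2/(4a) = (-5.6982 + 6)^2/(4*10)
= 0.0911/40 = 0.0023


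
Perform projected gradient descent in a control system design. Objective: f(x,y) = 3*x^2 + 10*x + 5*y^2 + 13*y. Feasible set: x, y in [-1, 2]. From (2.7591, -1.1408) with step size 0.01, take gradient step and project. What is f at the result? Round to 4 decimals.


Step 1: Compute gradient at (2.7591, -1.1408).
grad_x = 2*3*2.7591 + 10 = 26.5546
grad_y = 2*5*-1.1408 + 13 = 1.592
Step 2: Gradient step.
x_raw = 2.7591 - 0.01*26.5546 = 2.4936
y_raw = -1.1408 - 0.01*1.592 = -1.1567
Step 3: Project onto [-1, 2].
x_proj = clip(2.4936) = 2.0
y_proj = clip(-1.1567) = -1.0
Step 4: Evaluate f.
f(2.0, -1.0) = 24.0


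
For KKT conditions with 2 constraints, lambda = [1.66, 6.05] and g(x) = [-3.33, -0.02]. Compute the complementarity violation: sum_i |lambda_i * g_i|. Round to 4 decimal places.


KKT complementary slackness check:
lambda_1 * g_1 = 1.66 * -3.33 = -5.5278
lambda_2 * g_2 = 6.05 * -0.02 = -0.121
Total violation = 5.5278 + 0.121 = 5.6488


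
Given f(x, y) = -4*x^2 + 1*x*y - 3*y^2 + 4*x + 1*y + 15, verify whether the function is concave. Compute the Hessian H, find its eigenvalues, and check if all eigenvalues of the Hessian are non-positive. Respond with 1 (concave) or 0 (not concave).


The Hessian of f(x,y) = -4*x^2 + 1*x*y - 3*y^2 + 4*x + 1*y + 15 is:
H = [[-8, 1], [1, -6]]
Trace = -8 - 6 = -14
Determinant = -8*-6 - (1)^2 = 47
Discriminant = (-14)^2 - 4*47 = 8.0
Eigenvalues: lambda_1 = -8.4142, lambda_2 = -5.5858
The function is concave.

1


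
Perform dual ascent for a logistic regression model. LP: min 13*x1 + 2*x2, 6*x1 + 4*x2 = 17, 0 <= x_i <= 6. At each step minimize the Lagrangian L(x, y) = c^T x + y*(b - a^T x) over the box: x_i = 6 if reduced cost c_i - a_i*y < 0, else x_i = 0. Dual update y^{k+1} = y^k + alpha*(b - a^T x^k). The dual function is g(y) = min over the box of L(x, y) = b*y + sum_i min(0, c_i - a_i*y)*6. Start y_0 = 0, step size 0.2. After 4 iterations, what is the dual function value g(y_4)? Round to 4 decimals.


Dual ascent for LP: min 13*x1 + 2*x2, 6*x1 + 4*x2 = 17, 0 <= x_i <= 6
Step 1: y^k = 0.0, reduced costs: (13.0, 2.0)
  x^k = (0.0, 0.0), subgradient = b - a^T x = 17.0
  y^{k+1} = 0.0 + 0.2*17.0 = 3.4
Step 2: y^k = 3.4, reduced costs: (-7.4, -11.6)
  x^k = (6.0, 6.0), subgradient = b - a^T x = -43.0
  y^{k+1} = 3.4 + 0.2*-43.0 = -5.2
Step 3: y^k = -5.2, reduced costs: (44.2, 22.8)
  x^k = (0.0, 0.0), subgradient = b - a^T x = 17.0
  y^{k+1} = -5.2 + 0.2*17.0 = -1.8
Step 4: y^k = -1.8, reduced costs: (23.8, 9.2)
  x^k = (0.0, 0.0), subgradient = b - a^T x = 17.0
  y^{k+1} = -1.8 + 0.2*17.0 = 1.6
Dual objective at y_4 = 1.6: reduced costs (3.4, -4.4), box minimizer x = (0.0, 6.0)
g(y_4) = b*y + (c1 - a1*y)*x1 + (c2 - a2*y)*x2 = 17*1.6 + 3.4*0.0 + (-4.4)*6.0 = 27.2 + 0.0 - 26.4 = 0.8


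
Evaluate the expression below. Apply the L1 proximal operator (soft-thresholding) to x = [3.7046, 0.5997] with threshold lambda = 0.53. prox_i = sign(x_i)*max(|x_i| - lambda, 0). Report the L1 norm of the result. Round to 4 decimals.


Soft-thresholding with lambda = 0.53:
prox(3.7046) = sign(3.7046)*max(|3.7046| - 0.53, 0) = 3.1746
prox(0.5997) = sign(0.5997)*max(|0.5997| - 0.53, 0) = 0.0697
prox(x) = [3.1746, 0.0697]
||prox(x)||_1 = 3.1746 + 0.0697 = 3.2443


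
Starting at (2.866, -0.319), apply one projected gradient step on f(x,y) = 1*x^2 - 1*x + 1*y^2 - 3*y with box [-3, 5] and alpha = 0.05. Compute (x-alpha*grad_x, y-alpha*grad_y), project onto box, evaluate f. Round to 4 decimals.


Step 1: Compute gradient at (2.866, -0.319).
grad_x = 2*1*2.866 - 1 = 4.732
grad_y = 2*1*-0.319 - 3 = -3.638
Step 2: Gradient step.
x_raw = 2.866 - 0.05*4.732 = 2.6294
y_raw = -0.319 - 0.05*-3.638 = -0.1371
Step 3: Project onto [-3, 5].
x_proj = clip(2.6294) = 2.6294
y_proj = clip(-0.1371) = -0.1371
Step 4: Evaluate f.
f(2.6294, -0.1371) = 4.7144


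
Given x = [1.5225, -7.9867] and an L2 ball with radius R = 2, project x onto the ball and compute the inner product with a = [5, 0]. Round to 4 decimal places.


Step 1: Compute ||x|| (intermediates to 6 decimals).
||x|| = sqrt(1.5225^2 + (-7.9867)^2) = 8.130522
Step 2: Project.
Since ||x|| > R, scale = R/||x|| = 2/8.130522 = 0.245987, proj(x) = scale * x
proj(x) = [0.374515, -1.964624]
Step 3: Dot product.
a^T * proj(x) = 5*0.374515 + 0*(-1.964624) = 1.8726


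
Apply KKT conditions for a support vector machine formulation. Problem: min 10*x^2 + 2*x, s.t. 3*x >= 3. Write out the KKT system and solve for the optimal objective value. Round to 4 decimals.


Step 1: Try lambda = 0 (constraint inactive).
x_unc = -2/(2*10) = -0.1
Check: 3*-0.1 = -0.3 < 3 -- violated!
Step 2: Constraint must be active: 3*x = 3
x* = 3/3 = 1.0
lambda = (2*10*1.0 + 2)/3 = 7.3333
Step 3: Compute optimal value.
f(x*) = 10*1.0^2 + 2*1.0 = 12.0


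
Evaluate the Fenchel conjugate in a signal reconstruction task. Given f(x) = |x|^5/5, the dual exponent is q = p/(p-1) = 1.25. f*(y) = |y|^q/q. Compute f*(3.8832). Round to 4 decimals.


The conjugate exponent q satisfies 1/p + 1/q = 1.
p = 5, so q = 5/(5 - 1) = 1.25
|y|^q = 3.8832^1.25 = 5.4511
f*(3.8832) = 5.4511 / 1.25 = 4.3609


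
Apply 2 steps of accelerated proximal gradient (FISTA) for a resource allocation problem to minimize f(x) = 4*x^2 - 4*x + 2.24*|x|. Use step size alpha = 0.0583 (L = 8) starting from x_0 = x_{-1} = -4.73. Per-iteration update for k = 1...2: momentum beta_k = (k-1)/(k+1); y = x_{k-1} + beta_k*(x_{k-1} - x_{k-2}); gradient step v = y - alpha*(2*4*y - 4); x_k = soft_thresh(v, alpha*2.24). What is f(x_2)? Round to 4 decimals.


FISTA on f(x) = 4*x^2 - 4*x + 2.24*|x|
L = 8, alpha = 0.0583
Iteration 1: beta = 0.0, y = -4.73 + 0.0*(-4.73 + 4.73) = -4.73
  grad(y) = -41.84, v = y - alpha*grad = -2.2907
  prox(v) = soft_thresh(-2.2907, 0.1306) = -2.1601
Iteration 2: beta = 0.3333, y = -2.1601 + 0.3333*(-2.1601 + 4.73) = -1.3035
  grad(y) = -14.4281, v = y - alpha*grad = -0.4624
  prox(v) = soft_thresh(-0.4624, 0.1306) = -0.3318
f(x_2) = 4*(-0.3318)^2 - 4*(-0.3318) + 2.24*|-0.3318| = 2.5105


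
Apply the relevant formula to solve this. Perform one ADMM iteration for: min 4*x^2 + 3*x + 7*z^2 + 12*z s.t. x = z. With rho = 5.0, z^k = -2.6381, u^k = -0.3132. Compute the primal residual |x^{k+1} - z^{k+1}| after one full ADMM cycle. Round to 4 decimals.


ADMM iteration with rho = 5.0, z^k = -2.6381, u^k = -0.3132
Step 1: x-update.
Minimize 4*x^2 + 3*x + (5.0/2)*(x + 2.6381 - 0.3132)^2
FOC: (2*4 + 5.0)*x = -3 + 5.0*(-2.6381 + 0.3132)
x^{k+1} = -1.125
Step 2: z-update.
Minimize 7*z^2 + 12*z + (5.0/2)*(-1.125 - z - 0.3132)^2
FOC: (2*7 + 5.0)*z = -12 + 5.0*(-1.125 - 0.3132)
z^{k+1} = -1.01
Step 3: u-update.
u^{k+1} = -0.3132 - 1.125 + 1.01 = -0.4281
Step 4: Primal residual = |-1.125 + 1.01| = 0.1149


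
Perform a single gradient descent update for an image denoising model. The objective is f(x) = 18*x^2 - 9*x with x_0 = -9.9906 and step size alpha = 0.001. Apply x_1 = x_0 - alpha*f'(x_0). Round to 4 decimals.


We compute the gradient at x_0 and apply the update.
f'(x) = 36*x - 9
f'(-9.9906) = 36*-9.9906 - 9 = -368.6616
x_1 = -9.9906 - 0.001*-368.6616 = -9.6219


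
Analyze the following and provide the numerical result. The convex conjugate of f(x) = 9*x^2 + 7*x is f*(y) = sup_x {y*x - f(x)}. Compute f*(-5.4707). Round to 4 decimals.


f*(y) = sup_x {y*x - a*x^2 - b*x} = sup_x {(y-b)*x - a*x^2}
FOC: (y - b) - 2a*x = 0 => x* = (y - b)/(2a)
x* = (-5.4707 - 7)/(2*9) = -0.6928
f*(-5.4707) = (y-b)^2/(4a) = (-5.4707 - 7)^2/(4*9)
= 155.5184/36 = 4.32


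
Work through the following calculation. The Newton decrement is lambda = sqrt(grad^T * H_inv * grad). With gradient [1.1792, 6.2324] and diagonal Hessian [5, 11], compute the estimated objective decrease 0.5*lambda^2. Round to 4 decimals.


Step 1: H is diagonal, so H^(-1) * g = [0.2358, 0.5666].
Step 2: g^T H^(-1) g = sum_i g_i^2 / H_ii
  = (1.1792)^2/5 + (6.2324)^2/11
  = 0.2781 + 3.5312 = 3.8093
Step 3: Objective decrease = 0.5 * g^T H^(-1) g = 1.9046


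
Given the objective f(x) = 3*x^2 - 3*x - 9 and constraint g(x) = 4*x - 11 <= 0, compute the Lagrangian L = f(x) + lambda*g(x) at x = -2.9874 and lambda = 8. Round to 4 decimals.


Step 1: Evaluate f(x).
f(-2.9874) = 3*(-2.9874)^2 - 3*(-2.9874) - 9 = 26.7359
Step 2: Evaluate g(x).
g(-2.9874) = 4*-2.9874 - 11 = -22.9496
Step 3: Compute Lagrangian.
L = 26.7359 + 8*-22.9496 = -156.8609


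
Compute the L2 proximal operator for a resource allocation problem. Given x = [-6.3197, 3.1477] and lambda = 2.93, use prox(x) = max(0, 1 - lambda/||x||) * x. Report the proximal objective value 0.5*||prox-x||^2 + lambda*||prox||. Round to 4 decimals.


Step 1: Compute ||x||.
||x|| = 7.0602
Step 2: Compute scaling factor.
scale = max(0, 1 - 2.93/7.0602) = 0.585
Step 3: prox(x) = [-3.697, 1.8414]
||prox(x)|| = 4.1302
Step 4: Proximal objective.
0.5*||prox-x||^2 = 4.2925
lambda*||prox|| = 12.1015
Total = 16.394


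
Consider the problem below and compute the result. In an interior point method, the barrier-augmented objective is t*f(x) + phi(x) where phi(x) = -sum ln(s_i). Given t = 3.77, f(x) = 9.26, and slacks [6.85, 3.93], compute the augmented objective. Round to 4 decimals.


Step 1: Compute log-barrier.
ln values: [1.9242, 1.3686]
phi = -(1.9242 + 1.3686) = -3.2929
Step 2: Compute augmented objective.
t*f(x) = 3.77*9.26 = 34.9102
Total = 34.9102 - 3.2929 = 31.6173


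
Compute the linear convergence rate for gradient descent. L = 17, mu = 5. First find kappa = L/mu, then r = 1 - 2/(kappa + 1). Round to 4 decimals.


Step 1: Compute the condition number.
kappa = L/mu = 17/5 = 3.4
Step 2: Compute the convergence rate.
r = 1 - 2/(kappa + 1) = 1 - 2*mu/(L + mu) = (L - mu)/(L + mu) = 12/22 = 0.5455


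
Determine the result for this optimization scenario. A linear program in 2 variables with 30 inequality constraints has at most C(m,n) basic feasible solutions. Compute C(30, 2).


Each vertex corresponds to some choice of n active constraints out of m, so the number of vertices is at most C(m, n) = m! / (n!(m-n)!).
m = 30, n = 2
Numerator: 30 * 29
Denominator: 2! = 2
C(30, 2) = 435


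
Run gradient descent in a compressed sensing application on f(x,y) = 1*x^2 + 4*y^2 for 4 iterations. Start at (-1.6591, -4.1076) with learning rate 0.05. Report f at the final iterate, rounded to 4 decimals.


Gradient descent on f(x,y) = 1*x^2 + 4*y^2.
Starting point: (-1.6591, -4.1076), alpha = 0.05
Step 1: grad_x = 2*1*-1.6591 = -3.3182, grad_y = 2*4*-4.1076 = -32.8608
  x_1 = -1.6591 - 0.05*-3.3182 = -1.4932
  y_1 = -4.1076 - 0.05*-32.8608 = -2.4646
Step 2: grad_x = 2*1*-1.4932 = -2.9864, grad_y = 2*4*-2.4646 = -19.7165
  x_2 = -1.4932 - 0.05*-2.9864 = -1.3439
  y_2 = -2.4646 - 0.05*-19.7165 = -1.4787
Step 3: grad_x = 2*1*-1.3439 = -2.6877, grad_y = 2*4*-1.4787 = -11.8299
  x_3 = -1.3439 - 0.05*-2.6877 = -1.2095
  y_3 = -1.4787 - 0.05*-11.8299 = -0.8872
Step 4: grad_x = 2*1*-1.2095 = -2.419, grad_y = 2*4*-0.8872 = -7.0979
  x_4 = -1.2095 - 0.05*-2.419 = -1.0885
  y_4 = -0.8872 - 0.05*-7.0979 = -0.5323
f(-1.0885, -0.5323) = 1*(-1.0885)^2 + 4*(-0.5323)^2 = 2.3185


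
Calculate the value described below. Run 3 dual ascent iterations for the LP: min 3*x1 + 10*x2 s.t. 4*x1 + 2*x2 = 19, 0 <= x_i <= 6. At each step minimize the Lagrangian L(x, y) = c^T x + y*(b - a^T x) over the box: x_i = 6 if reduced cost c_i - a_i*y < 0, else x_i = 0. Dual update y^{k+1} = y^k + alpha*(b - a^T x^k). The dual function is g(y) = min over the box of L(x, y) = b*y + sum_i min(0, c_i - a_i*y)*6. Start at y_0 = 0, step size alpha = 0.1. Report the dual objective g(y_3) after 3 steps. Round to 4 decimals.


Dual ascent for LP: min 3*x1 + 10*x2, 4*x1 + 2*x2 = 19, 0 <= x_i <= 6
Step 1: y^k = 0.0, reduced costs: (3.0, 10.0)
  x^k = (0.0, 0.0), subgradient = b - a^T x = 19.0
  y^{k+1} = 0.0 + 0.1*19.0 = 1.9
Step 2: y^k = 1.9, reduced costs: (-4.6, 6.2)
  x^k = (6.0, 0.0), subgradient = b - a^T x = -5.0
  y^{k+1} = 1.9 + 0.1*-5.0 = 1.4
Step 3: y^k = 1.4, reduced costs: (-2.6, 7.2)
  x^k = (6.0, 0.0), subgradient = b - a^T x = -5.0
  y^{k+1} = 1.4 + 0.1*-5.0 = 0.9
Dual objective at y_3 = 0.9: reduced costs (-0.6, 8.2), box minimizer x = (6.0, 0.0)
g(y_3) = b*y + (c1 - a1*y)*x1 + (c2 - a2*y)*x2 = 19*0.9 + (-0.6)*6.0 + 8.2*0.0 = 17.1 - 3.6 + 0.0 = 13.5


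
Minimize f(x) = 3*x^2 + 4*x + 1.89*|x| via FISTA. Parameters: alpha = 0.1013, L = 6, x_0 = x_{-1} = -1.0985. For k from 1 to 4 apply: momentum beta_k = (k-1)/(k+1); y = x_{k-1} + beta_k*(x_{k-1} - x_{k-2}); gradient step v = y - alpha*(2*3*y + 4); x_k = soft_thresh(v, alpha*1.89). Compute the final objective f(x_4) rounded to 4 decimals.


FISTA on f(x) = 3*x^2 + 4*x + 1.89*|x|
L = 6, alpha = 0.1013
Iteration 1: beta = 0.0, y = -1.0985 + 0.0*(-1.0985 + 1.0985) = -1.0985
  grad(y) = -2.591, v = y - alpha*grad = -0.836
  prox(v) = soft_thresh(-0.836, 0.1915) = -0.6446
Iteration 2: beta = 0.3333, y = -0.6446 + 0.3333*(-0.6446 + 1.0985) = -0.4933
  grad(y) = 1.0404, v = y - alpha*grad = -0.5987
  prox(v) = soft_thresh(-0.5987, 0.1915) = -0.4072
Iteration 3: beta = 0.5, y = -0.4072 + 0.5*(-0.4072 + 0.6446) = -0.2885
  grad(y) = 2.2689, v = y - alpha*grad = -0.5184
  prox(v) = soft_thresh(-0.5184, 0.1915) = -0.3269
Iteration 4: beta = 0.6, y = -0.3269 + 0.6*(-0.3269 + 0.4072) = -0.2787
  grad(y) = 2.3277, v = y - alpha*grad = -0.5145
  prox(v) = soft_thresh(-0.5145, 0.1915) = -0.3231
f(x_4) = 3*(-0.3231)^2 + 4*(-0.3231) + 1.89*|-0.3231| = -0.3686


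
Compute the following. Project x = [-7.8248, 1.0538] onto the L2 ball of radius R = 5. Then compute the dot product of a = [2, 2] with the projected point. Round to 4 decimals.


Step 1: Compute ||x|| (intermediates to 6 decimals).
||x|| = sqrt((-7.8248)^2 + 1.0538^2) = 7.895441
Step 2: Project.
Since ||x|| > R, scale = R/||x|| = 5/7.895441 = 0.633277, proj(x) = scale * x
proj(x) = [-4.955266, 0.667347]
Step 3: Dot product.
a^T * proj(x) = 2*(-4.955266) + 2*0.667347 = -8.5758


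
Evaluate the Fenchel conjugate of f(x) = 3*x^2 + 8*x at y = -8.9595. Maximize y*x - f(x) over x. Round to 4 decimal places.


f*(y) = sup_x {y*x - a*x^2 - b*x} = sup_x {(y-b)*x - a*x^2}
FOC: (y - b) - 2a*x = 0 => x* = (y - b)/(2a)
x* = (-8.9595 - 8)/(2*3) = -2.8266
f*(-8.9595) = (y-b)^2/(4a) = (-8.9595 - 8)^2/(4*3)
= 287.6246/12 = 23.9687


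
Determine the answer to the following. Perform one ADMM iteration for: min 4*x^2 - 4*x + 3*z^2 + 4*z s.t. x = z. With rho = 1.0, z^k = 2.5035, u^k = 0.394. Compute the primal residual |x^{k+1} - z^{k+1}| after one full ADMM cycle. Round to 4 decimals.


ADMM iteration with rho = 1.0, z^k = 2.5035, u^k = 0.394
Step 1: x-update.
Minimize 4*x^2 - 4*x + (1.0/2)*(x - 2.5035 + 0.394)^2
FOC: (2*4 + 1.0)*x = 4 + 1.0*(2.5035 - 0.394)
x^{k+1} = 0.6788
Step 2: z-update.
Minimize 3*z^2 + 4*z + (1.0/2)*(0.6788 - z + 0.394)^2
FOC: (2*3 + 1.0)*z = -4 + 1.0*(0.6788 + 0.394)
z^{k+1} = -0.4182
Step 3: u-update.
u^{k+1} = 0.394 + 0.6788 + 0.4182 = 1.491
Step 4: Primal residual = |0.6788 + 0.4182| = 1.097


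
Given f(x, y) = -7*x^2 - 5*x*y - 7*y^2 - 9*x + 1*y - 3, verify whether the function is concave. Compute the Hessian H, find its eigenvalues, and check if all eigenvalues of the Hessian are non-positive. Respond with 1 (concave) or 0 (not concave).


The Hessian of f(x,y) = -7*x^2 - 5*x*y - 7*y^2 - 9*x + 1*y - 3 is:
H = [[-14, -5], [-5, -14]]
Trace = -14 - 14 = -28
Determinant = -14*-14 - (-5)^2 = 171
Discriminant = (-28)^2 - 4*171 = 100.0
Eigenvalues: lambda_1 = -19.0, lambda_2 = -9.0
The function is concave.

1


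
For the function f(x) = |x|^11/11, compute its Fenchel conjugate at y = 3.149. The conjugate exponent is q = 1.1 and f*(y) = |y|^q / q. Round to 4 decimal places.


The conjugate exponent q satisfies 1/p + 1/q = 1.
p = 11, so q = 11/(11 - 1) = 1.1
|y|^q = 3.149^1.1 = 3.5317
f*(3.149) = 3.5317 / 1.1 = 3.2107


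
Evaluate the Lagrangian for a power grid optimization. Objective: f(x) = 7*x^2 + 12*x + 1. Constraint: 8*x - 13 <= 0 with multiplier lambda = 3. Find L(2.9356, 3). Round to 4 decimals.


Step 1: Evaluate f(x).
f(2.9356) = 7*2.9356^2 + 12*2.9356 + 1 = 96.5514
Step 2: Evaluate g(x).
g(2.9356) = 8*2.9356 - 13 = 10.4848
Step 3: Compute Lagrangian.
L = 96.5514 + 3*10.4848 = 128.0058


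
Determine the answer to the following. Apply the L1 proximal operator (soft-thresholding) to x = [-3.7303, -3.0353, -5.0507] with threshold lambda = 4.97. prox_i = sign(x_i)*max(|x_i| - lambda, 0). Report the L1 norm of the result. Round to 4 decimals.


Soft-thresholding with lambda = 4.97:
prox(-3.7303) = sign(-3.7303)*max(|-3.7303| - 4.97, 0) = 0.0
prox(-3.0353) = sign(-3.0353)*max(|-3.0353| - 4.97, 0) = 0.0
prox(-5.0507) = sign(-5.0507)*max(|-5.0507| - 4.97, 0) = -0.0807
prox(x) = [0.0, 0.0, -0.0807]
||prox(x)||_1 = 0.0 + 0.0 + 0.0807 = 0.0807


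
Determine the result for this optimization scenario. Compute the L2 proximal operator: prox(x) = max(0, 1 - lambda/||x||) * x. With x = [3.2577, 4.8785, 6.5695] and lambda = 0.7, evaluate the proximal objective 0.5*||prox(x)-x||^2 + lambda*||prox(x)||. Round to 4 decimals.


Step 1: Compute ||x||.
||x|| = 8.8074
Step 2: Compute scaling factor.
scale = max(0, 1 - 0.7/8.8074) = 0.9205
Step 3: prox(x) = [2.9988, 4.4908, 6.0474]
||prox(x)|| = 8.1074
Step 4: Proximal objective.
0.5*||prox-x||^2 = 0.245
lambda*||prox|| = 5.6752
Total = 5.9202


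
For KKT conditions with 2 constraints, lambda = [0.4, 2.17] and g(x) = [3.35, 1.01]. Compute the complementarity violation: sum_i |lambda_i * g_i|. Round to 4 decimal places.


KKT complementary slackness check:
lambda_1 * g_1 = 0.4 * 3.35 = 1.34
lambda_2 * g_2 = 2.17 * 1.01 = 2.1917
Total violation = 1.34 + 2.1917 = 3.5317


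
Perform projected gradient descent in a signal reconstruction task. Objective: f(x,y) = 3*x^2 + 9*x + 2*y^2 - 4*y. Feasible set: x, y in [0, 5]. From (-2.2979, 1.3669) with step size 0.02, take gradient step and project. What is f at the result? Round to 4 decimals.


Step 1: Compute gradient at (-2.2979, 1.3669).
grad_x = 2*3*-2.2979 + 9 = -4.7874
grad_y = 2*2*1.3669 - 4 = 1.4676
Step 2: Gradient step.
x_raw = -2.2979 - 0.02*-4.7874 = -2.2022
y_raw = 1.3669 - 0.02*1.4676 = 1.3375
Step 3: Project onto [0, 5].
x_proj = clip(-2.2022) = 0.0
y_proj = clip(1.3375) = 1.3375
Step 4: Evaluate f.
f(0.0, 1.3375) = -1.7721


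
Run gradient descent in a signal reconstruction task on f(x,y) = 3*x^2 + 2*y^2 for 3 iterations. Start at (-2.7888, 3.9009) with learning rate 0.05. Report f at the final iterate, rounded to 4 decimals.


Gradient descent on f(x,y) = 3*x^2 + 2*y^2.
Starting point: (-2.7888, 3.9009), alpha = 0.05
Step 1: grad_x = 2*3*-2.7888 = -16.7328, grad_y = 2*2*3.9009 = 15.6036
  x_1 = -2.7888 - 0.05*-16.7328 = -1.9522
  y_1 = 3.9009 - 0.05*15.6036 = 3.1207
Step 2: grad_x = 2*3*-1.9522 = -11.713, grad_y = 2*2*3.1207 = 12.4829
  x_2 = -1.9522 - 0.05*-11.713 = -1.3665
  y_2 = 3.1207 - 0.05*12.4829 = 2.4966
Step 3: grad_x = 2*3*-1.3665 = -8.1991, grad_y = 2*2*2.4966 = 9.9863
  x_3 = -1.3665 - 0.05*-8.1991 = -0.9566
  y_3 = 2.4966 - 0.05*9.9863 = 1.9973
f(-0.9566, 1.9973) = 3*(-0.9566)^2 + 2*1.9973^2 = 10.7231


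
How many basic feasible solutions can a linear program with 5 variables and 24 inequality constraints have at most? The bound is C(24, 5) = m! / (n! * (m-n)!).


Each vertex corresponds to some choice of n active constraints out of m, so the number of vertices is at most C(m, n) = m! / (n!(m-n)!).
m = 24, n = 5
Numerator: 24 * 23 * 22 * 21 * 20
Denominator: 5! = 120
C(24, 5) = 42504


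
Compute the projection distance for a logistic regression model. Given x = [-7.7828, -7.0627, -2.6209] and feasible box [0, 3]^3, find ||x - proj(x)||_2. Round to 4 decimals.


Project each component onto [0, 3].
clip(-7.7828) = 0.0, clip(-7.0627) = 0.0, clip(-2.6209) = 0.0
Projection = [0.0, 0.0, 0.0]
Squared diffs: [60.572, 49.8817, 6.8691]
Distance = sqrt(117.3228) = 10.8316


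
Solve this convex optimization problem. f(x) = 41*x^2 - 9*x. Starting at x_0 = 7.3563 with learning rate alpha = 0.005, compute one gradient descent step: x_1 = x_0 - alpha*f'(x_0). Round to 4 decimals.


We compute the gradient at x_0 and apply the update.
f'(x) = 82*x - 9
f'(7.3563) = 82*7.3563 - 9 = 594.2166
x_1 = 7.3563 - 0.005*594.2166 = 4.3852


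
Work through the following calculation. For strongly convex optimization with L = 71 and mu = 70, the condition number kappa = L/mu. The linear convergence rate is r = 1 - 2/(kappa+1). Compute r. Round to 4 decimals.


Step 1: Compute the condition number.
kappa = L/mu = 71/70 = 1.0143
Step 2: Compute the convergence rate.
r = 1 - 2/(kappa + 1) = 1 - 2*mu/(L + mu) = (L - mu)/(L + mu) = 1/141 = 0.0071


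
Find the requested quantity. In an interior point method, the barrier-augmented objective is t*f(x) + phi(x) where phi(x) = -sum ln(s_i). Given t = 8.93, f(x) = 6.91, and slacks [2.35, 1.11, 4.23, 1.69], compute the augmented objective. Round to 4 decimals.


Step 1: Compute log-barrier.
ln values: [0.8544, 0.1044, 1.4422, 0.5247]
phi = -(0.8544 + 0.1044 + 1.4422 + 0.5247) = -2.9257
Step 2: Compute augmented objective.
t*f(x) = 8.93*6.91 = 61.7063
Total = 61.7063 - 2.9257 = 58.7806


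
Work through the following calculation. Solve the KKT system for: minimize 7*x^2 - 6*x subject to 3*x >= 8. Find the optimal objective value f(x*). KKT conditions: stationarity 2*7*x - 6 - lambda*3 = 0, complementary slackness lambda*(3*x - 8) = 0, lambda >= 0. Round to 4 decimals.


Step 1: Try lambda = 0 (constraint inactive).
x_unc = 6/(2*7) = 0.4286
Check: 3*0.4286 = 1.2858 < 8 -- violated!
Step 2: Constraint must be active: 3*x = 8
x* = 8/3 = 2.6667 (rounded; the exact value 8/3 is used below)
lambda = (2*7*(8/3) - 6)/3 = 10.4444
Step 3: Compute optimal value.
f(x*) = 7*(8/3)^2 - 6*(8/3) = 33.7778


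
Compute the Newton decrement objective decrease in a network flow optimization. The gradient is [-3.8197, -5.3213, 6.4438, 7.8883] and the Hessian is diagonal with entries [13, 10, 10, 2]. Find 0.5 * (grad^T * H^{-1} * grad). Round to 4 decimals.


Step 1: H is diagonal, so H^(-1) * g = [-0.2938, -0.5321, 0.6444, 3.9442].
Step 2: g^T H^(-1) g = sum_i g_i^2 / H_ii
  = (-3.8197)^2/13 + (-5.3213)^2/10 + (6.4438)^2/10 + (7.8883)^2/2
  = 1.1223 + 2.8316 + 4.1523 + 31.1126 = 39.2188
Step 3: Objective decrease = 0.5 * g^T H^(-1) g = 19.6094


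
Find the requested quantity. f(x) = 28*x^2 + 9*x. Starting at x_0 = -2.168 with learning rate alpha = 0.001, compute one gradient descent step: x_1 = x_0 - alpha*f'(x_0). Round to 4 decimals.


We compute the gradient at x_0 and apply the update.
f'(x) = 56*x + 9
f'(-2.168) = 56*-2.168 + 9 = -112.408
x_1 = -2.168 - 0.001*-112.408 = -2.0556


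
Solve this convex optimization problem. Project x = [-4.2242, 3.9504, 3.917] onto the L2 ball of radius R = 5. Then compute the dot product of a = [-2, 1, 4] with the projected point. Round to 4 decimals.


Step 1: Compute ||x|| (intermediates to 6 decimals).
||x|| = sqrt((-4.2242)^2 + 3.9504^2 + 3.917^2) = 6.985157
Step 2: Project.
Since ||x|| > R, scale = R/||x|| = 5/6.985157 = 0.715804, proj(x) = scale * x
proj(x) = [-3.023699, 2.827712, 2.803804]
Step 3: Dot product.
a^T * proj(x) = -2*(-3.023699) + 1*2.827712 + 4*2.803804 = 20.0903


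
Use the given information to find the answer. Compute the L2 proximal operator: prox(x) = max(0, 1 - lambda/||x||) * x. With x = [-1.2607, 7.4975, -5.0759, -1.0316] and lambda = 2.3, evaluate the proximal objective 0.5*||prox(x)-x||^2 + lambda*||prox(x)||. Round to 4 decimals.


Step 1: Compute ||x||.
||x|| = 9.1995
Step 2: Compute scaling factor.
scale = max(0, 1 - 2.3/9.1995) = 0.75
Step 3: prox(x) = [-0.9455, 5.623, -3.8069, -0.7737]
||prox(x)|| = 6.8995
Step 4: Proximal objective.
0.5*||prox-x||^2 = 2.645
lambda*||prox|| = 15.8689
Total = 18.5139


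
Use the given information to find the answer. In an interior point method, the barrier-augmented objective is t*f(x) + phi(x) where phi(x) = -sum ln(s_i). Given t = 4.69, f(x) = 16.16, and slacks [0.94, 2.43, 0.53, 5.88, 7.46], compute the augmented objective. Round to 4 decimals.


Step 1: Compute log-barrier.
ln values: [-0.0619, 0.8879, -0.6349, 1.7716, 2.0096]
phi = -(-0.0619 + 0.8879 - 0.6349 + 1.7716 + 2.0096) = -3.9722
Step 2: Compute augmented objective.
t*f(x) = 4.69*16.16 = 75.7904
Total = 75.7904 - 3.9722 = 71.8182


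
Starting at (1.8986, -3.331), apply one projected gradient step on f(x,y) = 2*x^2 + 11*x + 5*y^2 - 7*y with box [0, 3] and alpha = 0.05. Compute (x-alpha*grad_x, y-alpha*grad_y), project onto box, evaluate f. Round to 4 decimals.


Step 1: Compute gradient at (1.8986, -3.331).
grad_x = 2*2*1.8986 + 11 = 18.5944
grad_y = 2*5*-3.331 - 7 = -40.31
Step 2: Gradient step.
x_raw = 1.8986 - 0.05*18.5944 = 0.9689
y_raw = -3.331 - 0.05*-40.31 = -1.3155
Step 3: Project onto [0, 3].
x_proj = clip(0.9689) = 0.9689
y_proj = clip(-1.3155) = 0.0
Step 4: Evaluate f.
f(0.9689, 0.0) = 12.5351


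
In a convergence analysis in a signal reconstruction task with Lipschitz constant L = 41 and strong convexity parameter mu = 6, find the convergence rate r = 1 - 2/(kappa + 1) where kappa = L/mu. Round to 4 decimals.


Step 1: Compute the condition number.
kappa = L/mu = 41/6 = 6.8333
Step 2: Compute the convergence rate.
r = 1 - 2/(kappa + 1) = 1 - 2*mu/(L + mu) = (L - mu)/(L + mu) = 35/47 = 0.7447


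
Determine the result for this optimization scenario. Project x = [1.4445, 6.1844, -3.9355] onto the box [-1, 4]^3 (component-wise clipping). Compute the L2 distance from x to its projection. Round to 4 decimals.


Project each component onto [-1, 4].
clip(1.4445) = 1.4445, clip(6.1844) = 4.0, clip(-3.9355) = -1.0
Projection = [1.4445, 4.0, -1.0]
Squared diffs: [0.0, 4.7716, 8.6172]
Distance = sqrt(13.3888) = 3.6591


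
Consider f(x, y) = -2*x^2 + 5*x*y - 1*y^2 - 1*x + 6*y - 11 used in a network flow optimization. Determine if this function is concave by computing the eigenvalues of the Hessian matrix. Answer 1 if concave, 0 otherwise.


The Hessian of f(x,y) = -2*x^2 + 5*x*y - 1*y^2 - 1*x + 6*y - 11 is:
H = [[-4, 5], [5, -2]]
Trace = -4 - 2 = -6
Determinant = -4*-2 - (5)^2 = -17
Discriminant = (-6)^2 - 4*-17 = 104.0
Eigenvalues: lambda_1 = -8.099, lambda_2 = 2.099
The function is not concave.

0


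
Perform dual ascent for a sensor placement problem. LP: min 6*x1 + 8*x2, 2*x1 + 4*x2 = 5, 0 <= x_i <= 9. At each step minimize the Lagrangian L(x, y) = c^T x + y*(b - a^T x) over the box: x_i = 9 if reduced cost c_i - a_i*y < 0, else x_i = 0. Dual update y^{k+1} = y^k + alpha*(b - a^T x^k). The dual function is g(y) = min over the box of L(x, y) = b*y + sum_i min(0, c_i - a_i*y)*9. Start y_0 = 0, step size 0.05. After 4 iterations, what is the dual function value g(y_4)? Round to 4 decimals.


Dual ascent for LP: min 6*x1 + 8*x2, 2*x1 + 4*x2 = 5, 0 <= x_i <= 9
Step 1: y^k = 0.0, reduced costs: (6.0, 8.0)
  x^k = (0.0, 0.0), subgradient = b - a^T x = 5.0
  y^{k+1} = 0.0 + 0.05*5.0 = 0.25
Step 2: y^k = 0.25, reduced costs: (5.5, 7.0)
  x^k = (0.0, 0.0), subgradient = b - a^T x = 5.0
  y^{k+1} = 0.25 + 0.05*5.0 = 0.5
Step 3: y^k = 0.5, reduced costs: (5.0, 6.0)
  x^k = (0.0, 0.0), subgradient = b - a^T x = 5.0
  y^{k+1} = 0.5 + 0.05*5.0 = 0.75
Step 4: y^k = 0.75, reduced costs: (4.5, 5.0)
  x^k = (0.0, 0.0), subgradient = b - a^T x = 5.0
  y^{k+1} = 0.75 + 0.05*5.0 = 1.0
Dual objective at y_4 = 1.0: reduced costs (4.0, 4.0), box minimizer x = (0.0, 0.0)
g(y_4) = b*y + (c1 - a1*y)*x1 + (c2 - a2*y)*x2 = 5*1.0 + 4.0*0.0 + 4.0*0.0 = 5.0 + 0.0 + 0.0 = 5.0


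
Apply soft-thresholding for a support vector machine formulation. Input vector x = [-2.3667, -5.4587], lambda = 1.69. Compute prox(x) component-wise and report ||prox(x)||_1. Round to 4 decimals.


Soft-thresholding with lambda = 1.69:
prox(-2.3667) = sign(-2.3667)*max(|-2.3667| - 1.69, 0) = -0.6767
prox(-5.4587) = sign(-5.4587)*max(|-5.4587| - 1.69, 0) = -3.7687
prox(x) = [-0.6767, -3.7687]
||prox(x)||_1 = 0.6767 + 3.7687 = 4.4454


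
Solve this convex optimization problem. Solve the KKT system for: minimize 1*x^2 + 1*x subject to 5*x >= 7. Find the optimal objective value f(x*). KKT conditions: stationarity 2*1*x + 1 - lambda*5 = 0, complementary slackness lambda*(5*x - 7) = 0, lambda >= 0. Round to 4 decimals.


Step 1: Try lambda = 0 (constraint inactive).
x_unc = -1/(2*1) = -0.5
Check: 5*-0.5 = -2.5 < 7 -- violated!
Step 2: Constraint must be active: 5*x = 7
x* = 7/5 = 1.4
lambda = (2*1*1.4 + 1)/5 = 0.76
Step 3: Compute optimal value.
f(x*) = 1*1.4^2 + 1*1.4 = 3.36


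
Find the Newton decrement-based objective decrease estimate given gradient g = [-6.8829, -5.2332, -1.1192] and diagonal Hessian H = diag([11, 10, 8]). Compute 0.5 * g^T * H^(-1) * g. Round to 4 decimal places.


Step 1: H is diagonal, so H^(-1) * g = [-0.6257, -0.5233, -0.1399].
Step 2: g^T H^(-1) g = sum_i g_i^2 / H_ii
  = (-6.8829)^2/11 + (-5.2332)^2/10 + (-1.1192)^2/8
  = 4.3068 + 2.7386 + 0.1566 = 7.202
Step 3: Objective decrease = 0.5 * g^T H^(-1) g = 3.601


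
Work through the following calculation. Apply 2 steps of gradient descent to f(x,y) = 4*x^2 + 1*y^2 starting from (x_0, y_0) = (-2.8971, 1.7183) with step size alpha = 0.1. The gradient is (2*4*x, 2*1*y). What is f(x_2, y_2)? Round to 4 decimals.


Gradient descent on f(x,y) = 4*x^2 + 1*y^2.
Starting point: (-2.8971, 1.7183), alpha = 0.1
Step 1: grad_x = 2*4*-2.8971 = -23.1768, grad_y = 2*1*1.7183 = 3.4366
  x_1 = -2.8971 - 0.1*-23.1768 = -0.5794
  y_1 = 1.7183 - 0.1*3.4366 = 1.3746
Step 2: grad_x = 2*4*-0.5794 = -4.6354, grad_y = 2*1*1.3746 = 2.7493
  x_2 = -0.5794 - 0.1*-4.6354 = -0.1159
  y_2 = 1.3746 - 0.1*2.7493 = 1.0997
f(-0.1159, 1.0997) = 4*(-0.1159)^2 + 1*1.0997^2 = 1.2631


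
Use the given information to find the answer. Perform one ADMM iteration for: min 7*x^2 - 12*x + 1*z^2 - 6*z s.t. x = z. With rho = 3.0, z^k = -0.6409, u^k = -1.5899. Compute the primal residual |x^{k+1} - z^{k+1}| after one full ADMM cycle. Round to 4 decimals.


ADMM iteration with rho = 3.0, z^k = -0.6409, u^k = -1.5899
Step 1: x-update.
Minimize 7*x^2 - 12*x + (3.0/2)*(x + 0.6409 - 1.5899)^2
FOC: (2*7 + 3.0)*x = 12 + 3.0*(-0.6409 + 1.5899)
x^{k+1} = 0.8734
Step 2: z-update.
Minimize 1*z^2 - 6*z + (3.0/2)*(0.8734 - z - 1.5899)^2
FOC: (2*1 + 3.0)*z = 6 + 3.0*(0.8734 - 1.5899)
z^{k+1} = 0.7701
Step 3: u-update.
u^{k+1} = -1.5899 + 0.8734 - 0.7701 = -1.4866
Step 4: Primal residual = |0.8734 - 0.7701| = 0.1033


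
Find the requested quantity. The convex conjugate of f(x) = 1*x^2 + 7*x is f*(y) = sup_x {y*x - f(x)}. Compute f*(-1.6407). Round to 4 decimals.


f*(y) = sup_x {y*x - a*x^2 - b*x} = sup_x {(y-b)*x - a*x^2}
FOC: (y - b) - 2a*x = 0 => x* = (y - b)/(2a)
x* = (-1.6407 - 7)/(2*1) = -4.3204
f*(-1.6407) = (y-b)^2/(4a) = (-1.6407 - 7)^2/(4*1)
= 74.6617/4 = 18.6654


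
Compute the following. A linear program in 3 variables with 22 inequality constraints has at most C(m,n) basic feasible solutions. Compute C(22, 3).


Each vertex corresponds to some choice of n active constraints out of m, so the number of vertices is at most C(m, n) = m! / (n!(m-n)!).
m = 22, n = 3
Numerator: 22 * 21 * 20
Denominator: 3! = 6
C(22, 3) = 1540


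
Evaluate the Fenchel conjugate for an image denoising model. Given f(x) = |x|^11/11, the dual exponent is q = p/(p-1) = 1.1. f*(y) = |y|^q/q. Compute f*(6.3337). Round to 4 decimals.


The conjugate exponent q satisfies 1/p + 1/q = 1.
p = 11, so q = 11/(11 - 1) = 1.1
|y|^q = 6.3337^1.1 = 7.6177
f*(6.3337) = 7.6177 / 1.1 = 6.9252


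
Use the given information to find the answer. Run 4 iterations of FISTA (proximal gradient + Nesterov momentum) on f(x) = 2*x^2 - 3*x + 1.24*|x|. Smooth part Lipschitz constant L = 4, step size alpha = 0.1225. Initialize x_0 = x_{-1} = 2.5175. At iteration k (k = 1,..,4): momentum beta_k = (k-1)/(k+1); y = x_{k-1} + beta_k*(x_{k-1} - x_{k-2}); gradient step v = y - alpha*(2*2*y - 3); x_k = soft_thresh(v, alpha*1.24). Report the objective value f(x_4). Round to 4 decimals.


FISTA on f(x) = 2*x^2 - 3*x + 1.24*|x|
L = 4, alpha = 0.1225
Iteration 1: beta = 0.0, y = 2.5175 + 0.0*(2.5175 - 2.5175) = 2.5175
  grad(y) = 7.07, v = y - alpha*grad = 1.6514
  prox(v) = soft_thresh(1.6514, 0.1519) = 1.4995
Iteration 2: beta = 0.3333, y = 1.4995 + 0.3333*(1.4995 - 2.5175) = 1.1602
  grad(y) = 1.6408, v = y - alpha*grad = 0.9592
  prox(v) = soft_thresh(0.9592, 0.1519) = 0.8073
Iteration 3: beta = 0.5, y = 0.8073 + 0.5*(0.8073 - 1.4995) = 0.4612
  grad(y) = -1.1552, v = y - alpha*grad = 0.6027
  prox(v) = soft_thresh(0.6027, 0.1519) = 0.4508
Iteration 4: beta = 0.6, y = 0.4508 + 0.6*(0.4508 - 0.8073) = 0.2369
  grad(y) = -2.0524, v = y - alpha*grad = 0.4883
  prox(v) = soft_thresh(0.4883, 0.1519) = 0.3364
f(x_4) = 2*0.3364^2 - 3*0.3364 + 1.24*|0.3364| = -0.3657


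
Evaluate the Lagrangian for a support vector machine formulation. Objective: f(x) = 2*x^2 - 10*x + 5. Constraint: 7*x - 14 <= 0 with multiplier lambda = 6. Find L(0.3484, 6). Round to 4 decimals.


Step 1: Evaluate f(x).
f(0.3484) = 2*0.3484^2 - 10*0.3484 + 5 = 1.7588
Step 2: Evaluate g(x).
g(0.3484) = 7*0.3484 - 14 = -11.5612
Step 3: Compute Lagrangian.
L = 1.7588 + 6*-11.5612 = -67.6084


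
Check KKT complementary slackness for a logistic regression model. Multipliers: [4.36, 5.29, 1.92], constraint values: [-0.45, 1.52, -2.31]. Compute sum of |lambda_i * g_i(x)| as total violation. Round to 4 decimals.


KKT complementary slackness check:
lambda_1 * g_1 = 4.36 * -0.45 = -1.962
lambda_2 * g_2 = 5.29 * 1.52 = 8.0408
lambda_3 * g_3 = 1.92 * -2.31 = -4.4352
Total violation = 1.962 + 8.0408 + 4.4352 = 14.438


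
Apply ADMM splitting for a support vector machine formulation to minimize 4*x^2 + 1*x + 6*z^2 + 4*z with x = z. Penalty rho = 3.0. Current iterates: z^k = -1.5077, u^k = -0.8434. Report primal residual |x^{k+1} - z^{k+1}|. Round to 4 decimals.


ADMM iteration with rho = 3.0, z^k = -1.5077, u^k = -0.8434
Step 1: x-update.
Minimize 4*x^2 + 1*x + (3.0/2)*(x + 1.5077 - 0.8434)^2
FOC: (2*4 + 3.0)*x = -1 + 3.0*(-1.5077 + 0.8434)
x^{k+1} = -0.2721
Step 2: z-update.
Minimize 6*z^2 + 4*z + (3.0/2)*(-0.2721 - z - 0.8434)^2
FOC: (2*6 + 3.0)*z = -4 + 3.0*(-0.2721 - 0.8434)
z^{k+1} = -0.4898
Step 3: u-update.
u^{k+1} = -0.8434 - 0.2721 + 0.4898 = -0.6257
Step 4: Primal residual = |-0.2721 + 0.4898| = 0.2177


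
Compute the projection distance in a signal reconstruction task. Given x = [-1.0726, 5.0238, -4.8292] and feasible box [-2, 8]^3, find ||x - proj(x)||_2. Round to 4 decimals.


Project each component onto [-2, 8].
clip(-1.0726) = -1.0726, clip(5.0238) = 5.0238, clip(-4.8292) = -2.0
Projection = [-1.0726, 5.0238, -2.0]
Squared diffs: [0.0, 0.0, 8.0044]
Distance = sqrt(8.0044) = 2.8292


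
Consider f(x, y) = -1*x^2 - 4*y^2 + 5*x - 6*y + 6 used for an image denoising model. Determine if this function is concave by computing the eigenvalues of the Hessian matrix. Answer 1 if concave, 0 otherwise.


The Hessian of f(x,y) = -1*x^2 - 4*y^2 + 5*x - 6*y + 6 is:
H = [[-2, 0], [0, -8]]
Trace = -2 - 8 = -10
Determinant = -2*-8 - (0)^2 = 16
Discriminant = (-10)^2 - 4*16 = 36.0
Eigenvalues: lambda_1 = -8.0, lambda_2 = -2.0
The function is concave.

1


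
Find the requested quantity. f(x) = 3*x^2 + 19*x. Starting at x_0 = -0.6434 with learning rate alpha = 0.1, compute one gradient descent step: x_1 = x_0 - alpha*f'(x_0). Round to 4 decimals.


We compute the gradient at x_0 and apply the update.
f'(x) = 6*x + 19
f'(-0.6434) = 6*-0.6434 + 19 = 15.1396
x_1 = -0.6434 - 0.1*15.1396 = -2.1574


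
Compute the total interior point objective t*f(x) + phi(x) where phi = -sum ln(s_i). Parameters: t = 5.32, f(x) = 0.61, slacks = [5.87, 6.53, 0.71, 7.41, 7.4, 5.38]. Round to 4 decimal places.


Step 1: Compute log-barrier.
ln values: [1.7699, 1.8764, -0.3425, 2.0028, 2.0015, 1.6827]
phi = -(1.7699 + 1.8764 - 0.3425 + 2.0028 + 2.0015 + 1.6827) = -8.9908
Step 2: Compute augmented objective.
t*f(x) = 5.32*0.61 = 3.2452
Total = 3.2452 - 8.9908 = -5.7456


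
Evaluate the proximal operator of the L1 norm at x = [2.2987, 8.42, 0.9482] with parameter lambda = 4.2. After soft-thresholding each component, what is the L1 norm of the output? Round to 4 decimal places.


Soft-thresholding with lambda = 4.2:
prox(2.2987) = sign(2.2987)*max(|2.2987| - 4.2, 0) = 0.0
prox(8.42) = sign(8.42)*max(|8.42| - 4.2, 0) = 4.22
prox(0.9482) = sign(0.9482)*max(|0.9482| - 4.2, 0) = 0.0
prox(x) = [0.0, 4.22, 0.0]
||prox(x)||_1 = 0.0 + 4.22 + 0.0 = 4.22


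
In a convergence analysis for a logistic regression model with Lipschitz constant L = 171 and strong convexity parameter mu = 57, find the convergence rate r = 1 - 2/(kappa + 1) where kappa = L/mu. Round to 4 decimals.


Step 1: Compute the condition number.
kappa = L/mu = 171/57 = 3.0
Step 2: Compute the convergence rate.
r = 1 - 2/(kappa + 1) = 1 - 2*mu/(L + mu) = (L - mu)/(L + mu) = 114/228 = 0.5
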